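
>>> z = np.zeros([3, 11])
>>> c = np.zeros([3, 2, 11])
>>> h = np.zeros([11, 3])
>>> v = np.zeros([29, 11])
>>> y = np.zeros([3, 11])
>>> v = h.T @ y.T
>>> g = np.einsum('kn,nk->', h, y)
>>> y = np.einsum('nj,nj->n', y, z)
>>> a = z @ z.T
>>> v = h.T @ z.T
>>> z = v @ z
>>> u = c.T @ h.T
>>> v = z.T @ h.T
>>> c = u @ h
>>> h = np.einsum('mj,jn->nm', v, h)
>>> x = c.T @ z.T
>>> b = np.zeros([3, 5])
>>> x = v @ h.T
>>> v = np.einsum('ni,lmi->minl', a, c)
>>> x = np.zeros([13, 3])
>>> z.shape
(3, 11)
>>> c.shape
(11, 2, 3)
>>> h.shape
(3, 11)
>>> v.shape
(2, 3, 3, 11)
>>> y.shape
(3,)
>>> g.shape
()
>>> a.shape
(3, 3)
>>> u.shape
(11, 2, 11)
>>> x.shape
(13, 3)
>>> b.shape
(3, 5)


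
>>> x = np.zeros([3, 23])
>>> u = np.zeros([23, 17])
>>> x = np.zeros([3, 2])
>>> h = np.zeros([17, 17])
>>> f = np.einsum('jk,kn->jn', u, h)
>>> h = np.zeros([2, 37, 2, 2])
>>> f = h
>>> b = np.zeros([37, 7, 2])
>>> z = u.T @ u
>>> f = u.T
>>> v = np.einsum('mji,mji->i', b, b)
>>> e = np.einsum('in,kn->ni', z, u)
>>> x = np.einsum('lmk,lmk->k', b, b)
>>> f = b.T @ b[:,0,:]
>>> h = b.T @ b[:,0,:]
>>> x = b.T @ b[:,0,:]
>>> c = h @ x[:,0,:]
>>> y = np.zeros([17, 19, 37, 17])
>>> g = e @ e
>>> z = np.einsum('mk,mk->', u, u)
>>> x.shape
(2, 7, 2)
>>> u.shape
(23, 17)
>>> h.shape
(2, 7, 2)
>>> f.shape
(2, 7, 2)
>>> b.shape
(37, 7, 2)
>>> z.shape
()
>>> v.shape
(2,)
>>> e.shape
(17, 17)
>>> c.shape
(2, 7, 2)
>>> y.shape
(17, 19, 37, 17)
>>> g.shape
(17, 17)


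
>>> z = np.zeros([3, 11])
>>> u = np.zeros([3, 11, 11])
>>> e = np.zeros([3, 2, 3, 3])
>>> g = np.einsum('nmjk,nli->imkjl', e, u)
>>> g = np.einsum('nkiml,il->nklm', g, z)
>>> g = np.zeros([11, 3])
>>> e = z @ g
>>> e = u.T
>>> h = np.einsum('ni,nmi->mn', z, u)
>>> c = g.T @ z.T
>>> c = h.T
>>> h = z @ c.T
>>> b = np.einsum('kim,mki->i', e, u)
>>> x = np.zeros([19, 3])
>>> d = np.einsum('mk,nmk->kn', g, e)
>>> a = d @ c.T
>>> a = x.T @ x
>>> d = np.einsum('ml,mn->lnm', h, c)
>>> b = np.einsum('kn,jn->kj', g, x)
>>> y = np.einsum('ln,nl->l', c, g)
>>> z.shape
(3, 11)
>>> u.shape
(3, 11, 11)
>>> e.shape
(11, 11, 3)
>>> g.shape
(11, 3)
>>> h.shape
(3, 3)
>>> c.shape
(3, 11)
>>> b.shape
(11, 19)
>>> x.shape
(19, 3)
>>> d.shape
(3, 11, 3)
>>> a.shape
(3, 3)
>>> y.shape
(3,)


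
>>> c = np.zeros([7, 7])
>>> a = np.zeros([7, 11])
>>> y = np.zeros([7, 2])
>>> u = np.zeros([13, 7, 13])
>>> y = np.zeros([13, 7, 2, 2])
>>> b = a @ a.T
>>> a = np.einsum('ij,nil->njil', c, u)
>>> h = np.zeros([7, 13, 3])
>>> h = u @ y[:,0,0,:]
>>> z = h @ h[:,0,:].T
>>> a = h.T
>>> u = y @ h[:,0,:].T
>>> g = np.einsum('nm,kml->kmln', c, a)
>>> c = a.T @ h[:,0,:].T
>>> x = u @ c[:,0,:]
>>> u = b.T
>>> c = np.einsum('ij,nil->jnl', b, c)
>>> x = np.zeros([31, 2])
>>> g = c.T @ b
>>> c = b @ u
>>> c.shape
(7, 7)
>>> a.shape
(2, 7, 13)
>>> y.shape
(13, 7, 2, 2)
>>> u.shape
(7, 7)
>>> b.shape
(7, 7)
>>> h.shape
(13, 7, 2)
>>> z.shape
(13, 7, 13)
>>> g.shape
(13, 13, 7)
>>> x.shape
(31, 2)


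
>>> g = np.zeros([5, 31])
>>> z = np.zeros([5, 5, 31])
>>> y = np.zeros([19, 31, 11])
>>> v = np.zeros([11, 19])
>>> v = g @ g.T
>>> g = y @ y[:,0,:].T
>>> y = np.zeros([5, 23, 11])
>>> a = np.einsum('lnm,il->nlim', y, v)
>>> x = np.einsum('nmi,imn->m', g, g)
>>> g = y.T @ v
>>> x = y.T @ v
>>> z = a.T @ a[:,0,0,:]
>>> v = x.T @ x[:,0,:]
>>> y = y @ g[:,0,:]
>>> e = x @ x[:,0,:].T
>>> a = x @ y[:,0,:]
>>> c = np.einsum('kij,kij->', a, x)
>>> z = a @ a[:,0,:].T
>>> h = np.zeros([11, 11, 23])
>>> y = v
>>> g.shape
(11, 23, 5)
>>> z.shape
(11, 23, 11)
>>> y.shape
(5, 23, 5)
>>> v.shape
(5, 23, 5)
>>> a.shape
(11, 23, 5)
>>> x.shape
(11, 23, 5)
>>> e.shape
(11, 23, 11)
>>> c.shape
()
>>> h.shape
(11, 11, 23)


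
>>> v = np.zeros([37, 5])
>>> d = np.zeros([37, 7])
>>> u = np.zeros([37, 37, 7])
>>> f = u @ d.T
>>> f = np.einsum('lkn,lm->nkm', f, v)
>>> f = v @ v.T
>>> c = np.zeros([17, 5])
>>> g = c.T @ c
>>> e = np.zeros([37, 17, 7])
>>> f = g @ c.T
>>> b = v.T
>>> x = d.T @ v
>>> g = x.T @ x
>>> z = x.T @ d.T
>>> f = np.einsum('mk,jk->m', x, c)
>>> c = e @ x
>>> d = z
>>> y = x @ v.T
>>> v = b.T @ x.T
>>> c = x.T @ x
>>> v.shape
(37, 7)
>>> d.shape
(5, 37)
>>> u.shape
(37, 37, 7)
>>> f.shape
(7,)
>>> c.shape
(5, 5)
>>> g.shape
(5, 5)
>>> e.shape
(37, 17, 7)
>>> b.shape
(5, 37)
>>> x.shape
(7, 5)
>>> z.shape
(5, 37)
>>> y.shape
(7, 37)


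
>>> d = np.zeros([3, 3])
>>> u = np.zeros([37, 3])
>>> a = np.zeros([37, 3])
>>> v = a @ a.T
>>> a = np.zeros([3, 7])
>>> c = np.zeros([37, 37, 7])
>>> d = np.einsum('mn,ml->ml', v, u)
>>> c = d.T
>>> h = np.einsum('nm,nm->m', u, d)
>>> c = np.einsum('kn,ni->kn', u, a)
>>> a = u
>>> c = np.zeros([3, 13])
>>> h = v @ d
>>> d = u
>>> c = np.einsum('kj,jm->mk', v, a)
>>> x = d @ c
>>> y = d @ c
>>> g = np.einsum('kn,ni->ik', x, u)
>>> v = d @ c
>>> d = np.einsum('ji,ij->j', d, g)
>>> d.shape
(37,)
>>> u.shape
(37, 3)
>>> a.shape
(37, 3)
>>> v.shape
(37, 37)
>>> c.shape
(3, 37)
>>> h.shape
(37, 3)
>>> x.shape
(37, 37)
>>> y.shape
(37, 37)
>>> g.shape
(3, 37)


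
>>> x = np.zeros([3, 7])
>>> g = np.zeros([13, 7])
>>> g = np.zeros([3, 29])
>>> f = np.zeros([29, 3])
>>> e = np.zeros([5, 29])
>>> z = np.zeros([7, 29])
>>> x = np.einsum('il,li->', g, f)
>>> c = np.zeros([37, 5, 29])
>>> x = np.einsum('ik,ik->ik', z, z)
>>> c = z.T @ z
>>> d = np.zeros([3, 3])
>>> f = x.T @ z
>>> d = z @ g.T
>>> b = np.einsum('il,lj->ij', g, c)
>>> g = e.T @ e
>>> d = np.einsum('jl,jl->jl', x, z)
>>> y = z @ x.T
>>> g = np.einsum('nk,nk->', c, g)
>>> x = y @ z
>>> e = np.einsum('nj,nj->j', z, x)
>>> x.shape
(7, 29)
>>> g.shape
()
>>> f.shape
(29, 29)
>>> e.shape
(29,)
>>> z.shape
(7, 29)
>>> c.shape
(29, 29)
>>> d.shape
(7, 29)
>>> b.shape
(3, 29)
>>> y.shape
(7, 7)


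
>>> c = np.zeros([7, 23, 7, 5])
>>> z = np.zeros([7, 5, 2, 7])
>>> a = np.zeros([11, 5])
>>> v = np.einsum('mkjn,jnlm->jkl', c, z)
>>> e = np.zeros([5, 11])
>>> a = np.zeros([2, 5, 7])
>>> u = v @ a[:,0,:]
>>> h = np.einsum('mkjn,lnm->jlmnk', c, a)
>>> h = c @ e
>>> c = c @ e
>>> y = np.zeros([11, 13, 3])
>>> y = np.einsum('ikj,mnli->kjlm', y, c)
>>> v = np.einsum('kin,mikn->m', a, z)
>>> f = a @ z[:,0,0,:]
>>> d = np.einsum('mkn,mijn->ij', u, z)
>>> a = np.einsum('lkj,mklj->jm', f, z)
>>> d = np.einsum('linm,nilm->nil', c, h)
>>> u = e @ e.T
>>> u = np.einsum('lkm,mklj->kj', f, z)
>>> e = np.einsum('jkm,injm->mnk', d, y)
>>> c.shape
(7, 23, 7, 11)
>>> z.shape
(7, 5, 2, 7)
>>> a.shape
(7, 7)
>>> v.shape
(7,)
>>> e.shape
(7, 3, 23)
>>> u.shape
(5, 7)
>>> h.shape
(7, 23, 7, 11)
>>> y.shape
(13, 3, 7, 7)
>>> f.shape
(2, 5, 7)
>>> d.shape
(7, 23, 7)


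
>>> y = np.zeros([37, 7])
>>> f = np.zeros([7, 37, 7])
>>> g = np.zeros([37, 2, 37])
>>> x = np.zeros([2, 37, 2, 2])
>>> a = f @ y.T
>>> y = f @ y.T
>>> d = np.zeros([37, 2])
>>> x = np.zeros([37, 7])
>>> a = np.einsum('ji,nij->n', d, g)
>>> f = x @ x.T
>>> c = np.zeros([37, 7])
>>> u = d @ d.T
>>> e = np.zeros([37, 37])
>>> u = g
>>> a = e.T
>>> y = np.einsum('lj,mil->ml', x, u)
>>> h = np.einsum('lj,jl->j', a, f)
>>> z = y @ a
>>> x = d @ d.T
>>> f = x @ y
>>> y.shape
(37, 37)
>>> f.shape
(37, 37)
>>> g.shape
(37, 2, 37)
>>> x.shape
(37, 37)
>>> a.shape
(37, 37)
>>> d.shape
(37, 2)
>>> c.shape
(37, 7)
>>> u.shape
(37, 2, 37)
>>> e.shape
(37, 37)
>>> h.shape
(37,)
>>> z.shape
(37, 37)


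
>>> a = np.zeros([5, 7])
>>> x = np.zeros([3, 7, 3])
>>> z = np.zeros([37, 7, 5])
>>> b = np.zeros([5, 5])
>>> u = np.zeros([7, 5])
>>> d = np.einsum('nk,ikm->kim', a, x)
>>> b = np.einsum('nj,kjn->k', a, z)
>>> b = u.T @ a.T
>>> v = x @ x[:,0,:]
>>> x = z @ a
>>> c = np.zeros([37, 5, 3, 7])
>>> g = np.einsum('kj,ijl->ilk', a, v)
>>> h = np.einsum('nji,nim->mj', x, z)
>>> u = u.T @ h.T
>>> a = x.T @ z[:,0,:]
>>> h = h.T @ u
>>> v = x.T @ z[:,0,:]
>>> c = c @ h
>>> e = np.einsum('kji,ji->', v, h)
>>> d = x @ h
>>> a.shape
(7, 7, 5)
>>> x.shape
(37, 7, 7)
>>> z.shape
(37, 7, 5)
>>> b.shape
(5, 5)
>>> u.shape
(5, 5)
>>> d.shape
(37, 7, 5)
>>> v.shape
(7, 7, 5)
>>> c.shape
(37, 5, 3, 5)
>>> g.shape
(3, 3, 5)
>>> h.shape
(7, 5)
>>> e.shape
()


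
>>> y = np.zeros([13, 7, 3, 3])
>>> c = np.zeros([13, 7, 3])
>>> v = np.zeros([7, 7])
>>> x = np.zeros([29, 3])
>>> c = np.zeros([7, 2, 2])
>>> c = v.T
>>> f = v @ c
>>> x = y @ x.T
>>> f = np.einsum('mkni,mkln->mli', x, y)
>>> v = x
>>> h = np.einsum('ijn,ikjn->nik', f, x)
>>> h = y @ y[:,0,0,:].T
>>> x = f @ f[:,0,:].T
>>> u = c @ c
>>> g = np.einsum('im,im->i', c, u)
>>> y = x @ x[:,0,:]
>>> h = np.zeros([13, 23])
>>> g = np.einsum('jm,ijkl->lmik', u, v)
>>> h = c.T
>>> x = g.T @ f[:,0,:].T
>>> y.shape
(13, 3, 13)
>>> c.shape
(7, 7)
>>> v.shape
(13, 7, 3, 29)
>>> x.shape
(3, 13, 7, 13)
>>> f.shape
(13, 3, 29)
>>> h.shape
(7, 7)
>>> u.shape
(7, 7)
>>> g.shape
(29, 7, 13, 3)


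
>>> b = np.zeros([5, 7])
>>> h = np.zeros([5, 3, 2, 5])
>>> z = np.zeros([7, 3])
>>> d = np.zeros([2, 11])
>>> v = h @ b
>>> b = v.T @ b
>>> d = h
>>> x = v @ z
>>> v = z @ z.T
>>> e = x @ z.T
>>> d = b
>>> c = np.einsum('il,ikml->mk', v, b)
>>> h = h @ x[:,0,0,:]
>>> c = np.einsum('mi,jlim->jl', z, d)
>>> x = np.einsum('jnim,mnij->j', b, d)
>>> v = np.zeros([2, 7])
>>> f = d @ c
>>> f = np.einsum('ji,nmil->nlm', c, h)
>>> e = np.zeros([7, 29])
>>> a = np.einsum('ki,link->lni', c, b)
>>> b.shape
(7, 2, 3, 7)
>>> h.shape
(5, 3, 2, 3)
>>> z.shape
(7, 3)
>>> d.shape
(7, 2, 3, 7)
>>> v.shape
(2, 7)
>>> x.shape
(7,)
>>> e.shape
(7, 29)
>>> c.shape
(7, 2)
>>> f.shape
(5, 3, 3)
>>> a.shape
(7, 3, 2)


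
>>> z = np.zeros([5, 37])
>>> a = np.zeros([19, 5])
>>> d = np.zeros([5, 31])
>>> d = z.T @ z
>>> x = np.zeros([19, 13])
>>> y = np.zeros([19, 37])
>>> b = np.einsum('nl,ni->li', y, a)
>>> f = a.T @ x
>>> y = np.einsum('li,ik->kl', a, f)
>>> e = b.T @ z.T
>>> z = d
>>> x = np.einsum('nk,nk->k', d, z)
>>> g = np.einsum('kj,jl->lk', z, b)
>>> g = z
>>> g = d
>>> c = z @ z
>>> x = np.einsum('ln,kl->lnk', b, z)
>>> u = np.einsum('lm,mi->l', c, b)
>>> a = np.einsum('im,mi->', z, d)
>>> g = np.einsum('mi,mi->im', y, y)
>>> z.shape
(37, 37)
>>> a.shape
()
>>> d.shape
(37, 37)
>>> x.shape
(37, 5, 37)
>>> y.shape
(13, 19)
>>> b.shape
(37, 5)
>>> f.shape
(5, 13)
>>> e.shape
(5, 5)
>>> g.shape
(19, 13)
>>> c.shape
(37, 37)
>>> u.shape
(37,)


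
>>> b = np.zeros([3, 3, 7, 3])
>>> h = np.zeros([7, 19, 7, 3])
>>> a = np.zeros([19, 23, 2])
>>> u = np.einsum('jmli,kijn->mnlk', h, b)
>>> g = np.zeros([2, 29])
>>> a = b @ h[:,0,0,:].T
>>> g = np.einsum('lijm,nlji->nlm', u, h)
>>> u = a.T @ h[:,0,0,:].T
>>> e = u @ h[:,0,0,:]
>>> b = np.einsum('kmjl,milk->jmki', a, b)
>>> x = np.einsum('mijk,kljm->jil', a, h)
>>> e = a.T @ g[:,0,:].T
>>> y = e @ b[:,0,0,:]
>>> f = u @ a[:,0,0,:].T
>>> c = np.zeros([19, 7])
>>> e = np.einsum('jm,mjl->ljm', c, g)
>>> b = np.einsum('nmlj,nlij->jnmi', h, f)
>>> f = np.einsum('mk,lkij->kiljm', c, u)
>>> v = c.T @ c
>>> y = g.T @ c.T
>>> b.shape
(3, 7, 19, 3)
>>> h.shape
(7, 19, 7, 3)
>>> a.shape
(3, 3, 7, 7)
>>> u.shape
(7, 7, 3, 7)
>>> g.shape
(7, 19, 3)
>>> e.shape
(3, 19, 7)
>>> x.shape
(7, 3, 19)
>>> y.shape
(3, 19, 19)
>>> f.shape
(7, 3, 7, 7, 19)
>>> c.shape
(19, 7)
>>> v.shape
(7, 7)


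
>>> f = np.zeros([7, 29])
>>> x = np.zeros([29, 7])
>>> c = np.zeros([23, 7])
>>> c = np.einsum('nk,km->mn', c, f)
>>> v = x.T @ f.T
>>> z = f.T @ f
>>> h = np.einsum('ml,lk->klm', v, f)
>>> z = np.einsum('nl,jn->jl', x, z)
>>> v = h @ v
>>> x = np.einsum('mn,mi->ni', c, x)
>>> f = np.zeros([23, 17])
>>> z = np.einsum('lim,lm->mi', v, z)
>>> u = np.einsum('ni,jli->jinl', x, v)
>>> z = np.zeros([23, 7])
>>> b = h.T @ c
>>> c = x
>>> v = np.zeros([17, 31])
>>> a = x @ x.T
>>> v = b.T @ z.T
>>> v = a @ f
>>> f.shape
(23, 17)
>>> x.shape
(23, 7)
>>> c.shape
(23, 7)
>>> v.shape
(23, 17)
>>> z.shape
(23, 7)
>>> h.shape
(29, 7, 7)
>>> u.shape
(29, 7, 23, 7)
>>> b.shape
(7, 7, 23)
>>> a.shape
(23, 23)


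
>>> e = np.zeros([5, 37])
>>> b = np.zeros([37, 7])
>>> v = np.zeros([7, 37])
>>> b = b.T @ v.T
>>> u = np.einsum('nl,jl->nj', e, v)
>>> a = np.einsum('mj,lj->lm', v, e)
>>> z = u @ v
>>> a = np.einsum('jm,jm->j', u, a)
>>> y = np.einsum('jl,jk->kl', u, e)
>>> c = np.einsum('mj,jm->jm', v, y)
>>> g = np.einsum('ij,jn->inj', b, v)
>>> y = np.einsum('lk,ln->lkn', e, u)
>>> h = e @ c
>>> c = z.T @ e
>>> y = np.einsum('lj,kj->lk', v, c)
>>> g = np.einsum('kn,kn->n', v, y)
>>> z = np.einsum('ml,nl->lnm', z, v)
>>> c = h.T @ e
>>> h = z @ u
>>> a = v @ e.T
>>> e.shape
(5, 37)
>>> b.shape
(7, 7)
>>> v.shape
(7, 37)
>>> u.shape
(5, 7)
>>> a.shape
(7, 5)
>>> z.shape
(37, 7, 5)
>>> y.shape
(7, 37)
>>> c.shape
(7, 37)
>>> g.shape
(37,)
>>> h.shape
(37, 7, 7)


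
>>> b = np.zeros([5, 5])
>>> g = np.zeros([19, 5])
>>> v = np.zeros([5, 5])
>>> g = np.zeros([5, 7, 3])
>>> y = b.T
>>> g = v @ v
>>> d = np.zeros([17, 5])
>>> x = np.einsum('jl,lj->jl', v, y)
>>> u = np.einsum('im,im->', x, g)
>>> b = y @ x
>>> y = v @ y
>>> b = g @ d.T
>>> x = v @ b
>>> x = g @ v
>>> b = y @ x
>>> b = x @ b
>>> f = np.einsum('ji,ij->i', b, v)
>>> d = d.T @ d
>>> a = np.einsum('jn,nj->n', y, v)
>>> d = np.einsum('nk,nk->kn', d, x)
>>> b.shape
(5, 5)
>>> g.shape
(5, 5)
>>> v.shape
(5, 5)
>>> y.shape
(5, 5)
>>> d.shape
(5, 5)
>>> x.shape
(5, 5)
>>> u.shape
()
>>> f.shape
(5,)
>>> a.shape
(5,)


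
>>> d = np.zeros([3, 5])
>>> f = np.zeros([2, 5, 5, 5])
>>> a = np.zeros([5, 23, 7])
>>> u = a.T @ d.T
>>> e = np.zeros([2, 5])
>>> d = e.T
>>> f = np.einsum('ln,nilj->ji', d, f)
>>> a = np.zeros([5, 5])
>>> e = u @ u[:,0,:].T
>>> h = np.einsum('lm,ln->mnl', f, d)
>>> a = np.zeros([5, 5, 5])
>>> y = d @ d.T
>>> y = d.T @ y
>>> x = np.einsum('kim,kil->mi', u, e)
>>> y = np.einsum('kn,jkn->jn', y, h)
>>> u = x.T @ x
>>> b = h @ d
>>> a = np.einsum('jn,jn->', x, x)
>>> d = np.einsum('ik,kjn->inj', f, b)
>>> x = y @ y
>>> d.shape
(5, 2, 2)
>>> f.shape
(5, 5)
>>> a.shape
()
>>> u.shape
(23, 23)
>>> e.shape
(7, 23, 7)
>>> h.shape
(5, 2, 5)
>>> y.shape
(5, 5)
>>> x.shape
(5, 5)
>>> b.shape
(5, 2, 2)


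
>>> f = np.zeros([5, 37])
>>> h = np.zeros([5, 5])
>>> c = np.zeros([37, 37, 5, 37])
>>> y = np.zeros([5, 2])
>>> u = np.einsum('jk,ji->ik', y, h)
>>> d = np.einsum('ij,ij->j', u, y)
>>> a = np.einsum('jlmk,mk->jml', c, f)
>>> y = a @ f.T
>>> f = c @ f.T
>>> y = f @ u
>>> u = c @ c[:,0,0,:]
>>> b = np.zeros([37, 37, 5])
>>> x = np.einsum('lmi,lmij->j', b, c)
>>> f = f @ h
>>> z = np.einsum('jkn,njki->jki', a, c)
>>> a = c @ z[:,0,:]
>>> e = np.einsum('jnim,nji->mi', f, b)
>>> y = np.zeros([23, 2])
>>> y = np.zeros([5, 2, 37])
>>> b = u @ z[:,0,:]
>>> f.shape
(37, 37, 5, 5)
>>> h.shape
(5, 5)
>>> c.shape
(37, 37, 5, 37)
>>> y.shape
(5, 2, 37)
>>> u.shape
(37, 37, 5, 37)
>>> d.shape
(2,)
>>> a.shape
(37, 37, 5, 37)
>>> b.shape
(37, 37, 5, 37)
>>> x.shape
(37,)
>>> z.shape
(37, 5, 37)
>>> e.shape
(5, 5)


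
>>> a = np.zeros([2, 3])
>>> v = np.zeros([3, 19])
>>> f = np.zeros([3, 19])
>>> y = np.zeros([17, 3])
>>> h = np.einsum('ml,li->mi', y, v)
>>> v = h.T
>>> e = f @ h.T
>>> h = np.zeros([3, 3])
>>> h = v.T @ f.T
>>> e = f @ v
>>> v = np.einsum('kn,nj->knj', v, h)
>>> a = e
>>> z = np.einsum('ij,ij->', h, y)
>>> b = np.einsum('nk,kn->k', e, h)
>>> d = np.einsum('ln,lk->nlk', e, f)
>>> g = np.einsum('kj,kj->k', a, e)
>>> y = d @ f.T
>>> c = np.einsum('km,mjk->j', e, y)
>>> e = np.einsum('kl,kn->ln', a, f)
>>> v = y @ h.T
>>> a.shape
(3, 17)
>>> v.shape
(17, 3, 17)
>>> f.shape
(3, 19)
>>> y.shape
(17, 3, 3)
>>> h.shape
(17, 3)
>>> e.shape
(17, 19)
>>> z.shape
()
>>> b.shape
(17,)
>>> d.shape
(17, 3, 19)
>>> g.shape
(3,)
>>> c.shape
(3,)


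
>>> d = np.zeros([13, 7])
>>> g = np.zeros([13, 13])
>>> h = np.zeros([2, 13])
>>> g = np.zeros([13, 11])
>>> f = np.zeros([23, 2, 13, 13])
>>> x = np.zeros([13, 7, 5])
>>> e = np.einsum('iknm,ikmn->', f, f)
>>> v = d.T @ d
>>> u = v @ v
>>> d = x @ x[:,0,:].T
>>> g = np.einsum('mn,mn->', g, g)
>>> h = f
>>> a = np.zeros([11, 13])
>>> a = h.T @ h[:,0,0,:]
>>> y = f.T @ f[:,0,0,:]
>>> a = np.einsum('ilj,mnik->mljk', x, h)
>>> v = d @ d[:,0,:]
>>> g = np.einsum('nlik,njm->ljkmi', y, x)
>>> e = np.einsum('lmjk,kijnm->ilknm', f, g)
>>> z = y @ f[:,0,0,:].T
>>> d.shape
(13, 7, 13)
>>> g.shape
(13, 7, 13, 5, 2)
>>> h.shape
(23, 2, 13, 13)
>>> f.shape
(23, 2, 13, 13)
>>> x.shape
(13, 7, 5)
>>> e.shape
(7, 23, 13, 5, 2)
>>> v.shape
(13, 7, 13)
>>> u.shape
(7, 7)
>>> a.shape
(23, 7, 5, 13)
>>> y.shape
(13, 13, 2, 13)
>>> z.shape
(13, 13, 2, 23)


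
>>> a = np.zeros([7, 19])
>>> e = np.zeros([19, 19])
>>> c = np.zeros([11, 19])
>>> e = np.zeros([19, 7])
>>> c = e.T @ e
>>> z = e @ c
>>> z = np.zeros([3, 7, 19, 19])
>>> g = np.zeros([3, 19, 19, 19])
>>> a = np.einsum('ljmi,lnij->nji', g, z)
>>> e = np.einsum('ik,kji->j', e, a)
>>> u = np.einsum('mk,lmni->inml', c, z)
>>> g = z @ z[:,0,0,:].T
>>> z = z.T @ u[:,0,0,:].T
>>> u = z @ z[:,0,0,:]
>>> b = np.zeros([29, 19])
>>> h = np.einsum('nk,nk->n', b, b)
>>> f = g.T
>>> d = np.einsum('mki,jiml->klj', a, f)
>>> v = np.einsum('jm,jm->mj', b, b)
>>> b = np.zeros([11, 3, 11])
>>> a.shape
(7, 19, 19)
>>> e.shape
(19,)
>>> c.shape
(7, 7)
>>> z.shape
(19, 19, 7, 19)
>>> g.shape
(3, 7, 19, 3)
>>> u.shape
(19, 19, 7, 19)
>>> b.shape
(11, 3, 11)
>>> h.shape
(29,)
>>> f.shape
(3, 19, 7, 3)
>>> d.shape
(19, 3, 3)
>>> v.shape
(19, 29)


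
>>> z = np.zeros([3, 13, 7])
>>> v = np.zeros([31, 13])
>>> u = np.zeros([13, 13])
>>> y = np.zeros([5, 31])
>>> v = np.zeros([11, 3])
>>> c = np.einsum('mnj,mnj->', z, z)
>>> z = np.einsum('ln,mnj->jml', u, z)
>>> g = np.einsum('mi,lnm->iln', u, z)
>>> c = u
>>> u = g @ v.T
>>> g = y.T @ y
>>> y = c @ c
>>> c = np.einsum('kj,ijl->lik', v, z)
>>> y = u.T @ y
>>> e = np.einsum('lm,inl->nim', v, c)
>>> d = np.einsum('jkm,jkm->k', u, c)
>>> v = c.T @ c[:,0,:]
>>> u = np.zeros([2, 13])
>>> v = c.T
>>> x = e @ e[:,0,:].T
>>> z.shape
(7, 3, 13)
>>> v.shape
(11, 7, 13)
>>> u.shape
(2, 13)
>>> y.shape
(11, 7, 13)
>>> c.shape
(13, 7, 11)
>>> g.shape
(31, 31)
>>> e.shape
(7, 13, 3)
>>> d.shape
(7,)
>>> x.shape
(7, 13, 7)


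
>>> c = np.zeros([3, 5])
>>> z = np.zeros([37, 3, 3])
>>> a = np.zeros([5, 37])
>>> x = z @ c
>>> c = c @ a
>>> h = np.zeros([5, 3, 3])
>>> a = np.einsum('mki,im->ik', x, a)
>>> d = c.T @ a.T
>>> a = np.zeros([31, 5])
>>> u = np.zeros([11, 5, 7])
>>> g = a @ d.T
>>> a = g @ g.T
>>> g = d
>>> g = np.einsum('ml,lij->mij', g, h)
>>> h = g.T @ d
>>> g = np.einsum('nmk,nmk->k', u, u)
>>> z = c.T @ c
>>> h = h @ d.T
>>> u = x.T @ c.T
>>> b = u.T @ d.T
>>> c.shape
(3, 37)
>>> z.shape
(37, 37)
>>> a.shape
(31, 31)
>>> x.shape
(37, 3, 5)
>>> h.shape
(3, 3, 37)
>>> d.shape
(37, 5)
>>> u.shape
(5, 3, 3)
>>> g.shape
(7,)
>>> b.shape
(3, 3, 37)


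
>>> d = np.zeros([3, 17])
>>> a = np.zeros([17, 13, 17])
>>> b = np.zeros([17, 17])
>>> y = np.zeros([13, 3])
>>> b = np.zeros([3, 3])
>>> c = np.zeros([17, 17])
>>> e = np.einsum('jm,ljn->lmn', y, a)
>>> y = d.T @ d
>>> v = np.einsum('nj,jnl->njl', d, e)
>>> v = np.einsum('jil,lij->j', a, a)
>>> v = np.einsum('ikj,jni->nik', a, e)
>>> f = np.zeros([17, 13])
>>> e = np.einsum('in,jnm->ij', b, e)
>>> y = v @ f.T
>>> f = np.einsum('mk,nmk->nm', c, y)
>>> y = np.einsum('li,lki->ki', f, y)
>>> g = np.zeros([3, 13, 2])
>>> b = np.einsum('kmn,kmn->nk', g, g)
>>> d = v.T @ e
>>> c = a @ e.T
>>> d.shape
(13, 17, 17)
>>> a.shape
(17, 13, 17)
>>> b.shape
(2, 3)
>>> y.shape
(17, 17)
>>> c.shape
(17, 13, 3)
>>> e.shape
(3, 17)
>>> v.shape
(3, 17, 13)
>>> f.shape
(3, 17)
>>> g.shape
(3, 13, 2)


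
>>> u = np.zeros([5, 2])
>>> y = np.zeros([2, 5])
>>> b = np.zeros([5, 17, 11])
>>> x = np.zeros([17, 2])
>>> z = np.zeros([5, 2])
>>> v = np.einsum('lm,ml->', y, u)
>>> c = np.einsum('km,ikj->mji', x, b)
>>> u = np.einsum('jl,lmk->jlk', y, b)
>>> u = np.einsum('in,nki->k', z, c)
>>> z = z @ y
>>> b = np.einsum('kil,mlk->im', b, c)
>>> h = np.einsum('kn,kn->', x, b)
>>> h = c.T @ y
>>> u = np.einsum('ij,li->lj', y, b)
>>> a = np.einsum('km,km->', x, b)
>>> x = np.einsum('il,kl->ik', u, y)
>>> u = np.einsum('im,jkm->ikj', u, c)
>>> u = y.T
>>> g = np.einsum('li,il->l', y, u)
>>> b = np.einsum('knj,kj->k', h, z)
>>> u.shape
(5, 2)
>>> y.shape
(2, 5)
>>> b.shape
(5,)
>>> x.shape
(17, 2)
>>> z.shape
(5, 5)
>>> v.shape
()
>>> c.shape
(2, 11, 5)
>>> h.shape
(5, 11, 5)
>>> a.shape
()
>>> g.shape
(2,)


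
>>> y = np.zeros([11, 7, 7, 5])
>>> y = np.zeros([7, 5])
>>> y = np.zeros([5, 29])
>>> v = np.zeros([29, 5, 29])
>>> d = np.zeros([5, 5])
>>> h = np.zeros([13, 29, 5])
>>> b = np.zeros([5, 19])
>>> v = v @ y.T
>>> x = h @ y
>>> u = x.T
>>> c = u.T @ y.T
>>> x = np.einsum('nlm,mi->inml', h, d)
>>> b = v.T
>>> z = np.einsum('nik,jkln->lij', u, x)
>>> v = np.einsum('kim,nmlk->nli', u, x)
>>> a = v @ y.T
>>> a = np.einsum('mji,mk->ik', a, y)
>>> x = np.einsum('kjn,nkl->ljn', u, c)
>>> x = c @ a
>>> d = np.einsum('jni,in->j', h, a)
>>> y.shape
(5, 29)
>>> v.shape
(5, 5, 29)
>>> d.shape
(13,)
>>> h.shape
(13, 29, 5)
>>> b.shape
(5, 5, 29)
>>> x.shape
(13, 29, 29)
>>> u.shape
(29, 29, 13)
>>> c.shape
(13, 29, 5)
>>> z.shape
(5, 29, 5)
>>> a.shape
(5, 29)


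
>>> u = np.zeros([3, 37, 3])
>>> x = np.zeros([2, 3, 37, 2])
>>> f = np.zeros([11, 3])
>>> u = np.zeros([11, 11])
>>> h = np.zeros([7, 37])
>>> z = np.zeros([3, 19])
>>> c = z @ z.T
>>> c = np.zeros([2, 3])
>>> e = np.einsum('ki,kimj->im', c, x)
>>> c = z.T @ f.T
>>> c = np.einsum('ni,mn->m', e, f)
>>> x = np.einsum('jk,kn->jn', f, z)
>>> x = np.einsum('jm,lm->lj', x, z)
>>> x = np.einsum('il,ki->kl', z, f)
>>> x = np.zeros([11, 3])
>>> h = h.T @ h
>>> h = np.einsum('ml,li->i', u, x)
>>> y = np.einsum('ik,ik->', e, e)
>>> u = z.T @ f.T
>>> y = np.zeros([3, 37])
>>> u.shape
(19, 11)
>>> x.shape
(11, 3)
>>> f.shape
(11, 3)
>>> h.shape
(3,)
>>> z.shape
(3, 19)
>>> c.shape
(11,)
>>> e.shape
(3, 37)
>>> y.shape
(3, 37)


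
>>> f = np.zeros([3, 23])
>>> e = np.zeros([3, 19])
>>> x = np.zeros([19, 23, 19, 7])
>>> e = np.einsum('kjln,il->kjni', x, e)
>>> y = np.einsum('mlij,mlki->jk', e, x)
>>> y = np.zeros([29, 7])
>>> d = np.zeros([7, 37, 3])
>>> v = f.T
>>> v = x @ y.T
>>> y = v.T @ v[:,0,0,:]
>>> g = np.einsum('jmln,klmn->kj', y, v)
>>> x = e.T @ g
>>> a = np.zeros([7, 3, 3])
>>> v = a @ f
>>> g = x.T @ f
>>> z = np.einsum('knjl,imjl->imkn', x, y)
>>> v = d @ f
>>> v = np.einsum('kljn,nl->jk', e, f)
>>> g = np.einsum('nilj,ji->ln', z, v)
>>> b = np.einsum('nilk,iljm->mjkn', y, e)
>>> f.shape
(3, 23)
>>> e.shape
(19, 23, 7, 3)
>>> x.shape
(3, 7, 23, 29)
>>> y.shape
(29, 19, 23, 29)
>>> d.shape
(7, 37, 3)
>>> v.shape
(7, 19)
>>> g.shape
(3, 29)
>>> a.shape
(7, 3, 3)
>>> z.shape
(29, 19, 3, 7)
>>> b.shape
(3, 7, 29, 29)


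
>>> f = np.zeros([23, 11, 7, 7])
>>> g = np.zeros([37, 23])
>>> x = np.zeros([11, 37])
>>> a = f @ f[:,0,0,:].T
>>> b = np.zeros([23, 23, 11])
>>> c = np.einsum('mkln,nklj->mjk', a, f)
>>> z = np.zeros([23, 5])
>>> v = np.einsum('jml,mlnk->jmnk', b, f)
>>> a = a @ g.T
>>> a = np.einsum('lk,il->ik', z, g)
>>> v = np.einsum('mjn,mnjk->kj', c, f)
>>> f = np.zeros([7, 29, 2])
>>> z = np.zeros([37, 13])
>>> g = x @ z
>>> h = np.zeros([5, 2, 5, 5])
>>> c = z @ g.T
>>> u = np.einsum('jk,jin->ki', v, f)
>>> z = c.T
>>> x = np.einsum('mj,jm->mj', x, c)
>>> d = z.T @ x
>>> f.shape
(7, 29, 2)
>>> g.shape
(11, 13)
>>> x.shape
(11, 37)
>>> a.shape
(37, 5)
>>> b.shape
(23, 23, 11)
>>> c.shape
(37, 11)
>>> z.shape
(11, 37)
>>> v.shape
(7, 7)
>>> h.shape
(5, 2, 5, 5)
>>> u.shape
(7, 29)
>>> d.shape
(37, 37)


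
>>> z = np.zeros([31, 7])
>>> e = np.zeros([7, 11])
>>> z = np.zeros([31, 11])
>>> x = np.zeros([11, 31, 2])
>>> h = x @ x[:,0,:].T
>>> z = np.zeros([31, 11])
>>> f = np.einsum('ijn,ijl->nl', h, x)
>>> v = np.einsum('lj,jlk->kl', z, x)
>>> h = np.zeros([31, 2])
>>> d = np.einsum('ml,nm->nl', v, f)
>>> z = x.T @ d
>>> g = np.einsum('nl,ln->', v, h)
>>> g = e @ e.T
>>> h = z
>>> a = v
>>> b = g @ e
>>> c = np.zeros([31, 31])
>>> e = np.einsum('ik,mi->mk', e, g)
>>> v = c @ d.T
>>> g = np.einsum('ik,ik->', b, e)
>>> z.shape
(2, 31, 31)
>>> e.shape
(7, 11)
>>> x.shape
(11, 31, 2)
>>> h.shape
(2, 31, 31)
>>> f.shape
(11, 2)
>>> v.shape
(31, 11)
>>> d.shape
(11, 31)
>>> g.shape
()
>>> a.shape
(2, 31)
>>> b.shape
(7, 11)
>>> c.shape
(31, 31)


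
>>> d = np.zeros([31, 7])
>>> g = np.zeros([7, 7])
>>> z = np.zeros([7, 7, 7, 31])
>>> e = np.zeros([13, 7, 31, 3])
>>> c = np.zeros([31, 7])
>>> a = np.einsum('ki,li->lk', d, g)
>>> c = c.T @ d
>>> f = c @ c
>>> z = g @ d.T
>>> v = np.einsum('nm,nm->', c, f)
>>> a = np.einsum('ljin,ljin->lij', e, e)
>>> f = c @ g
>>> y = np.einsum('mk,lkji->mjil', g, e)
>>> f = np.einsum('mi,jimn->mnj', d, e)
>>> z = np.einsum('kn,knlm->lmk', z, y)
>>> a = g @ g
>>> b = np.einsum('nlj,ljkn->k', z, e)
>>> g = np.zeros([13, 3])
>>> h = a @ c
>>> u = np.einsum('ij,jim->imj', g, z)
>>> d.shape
(31, 7)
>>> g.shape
(13, 3)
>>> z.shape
(3, 13, 7)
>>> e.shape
(13, 7, 31, 3)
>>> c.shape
(7, 7)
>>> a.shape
(7, 7)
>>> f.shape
(31, 3, 13)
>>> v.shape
()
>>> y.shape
(7, 31, 3, 13)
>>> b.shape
(31,)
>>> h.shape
(7, 7)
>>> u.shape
(13, 7, 3)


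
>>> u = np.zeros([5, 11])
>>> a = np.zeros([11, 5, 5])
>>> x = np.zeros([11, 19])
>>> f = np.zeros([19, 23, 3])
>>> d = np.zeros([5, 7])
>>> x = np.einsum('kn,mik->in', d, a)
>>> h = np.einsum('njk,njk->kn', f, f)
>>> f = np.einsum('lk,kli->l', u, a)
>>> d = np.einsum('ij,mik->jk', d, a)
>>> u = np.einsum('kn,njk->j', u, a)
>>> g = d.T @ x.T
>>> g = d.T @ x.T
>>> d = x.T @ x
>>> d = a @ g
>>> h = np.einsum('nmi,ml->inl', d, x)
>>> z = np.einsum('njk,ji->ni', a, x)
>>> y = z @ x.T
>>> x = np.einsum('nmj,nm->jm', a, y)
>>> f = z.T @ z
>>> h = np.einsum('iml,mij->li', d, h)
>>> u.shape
(5,)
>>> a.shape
(11, 5, 5)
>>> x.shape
(5, 5)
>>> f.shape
(7, 7)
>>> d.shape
(11, 5, 5)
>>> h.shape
(5, 11)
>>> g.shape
(5, 5)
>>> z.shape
(11, 7)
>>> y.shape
(11, 5)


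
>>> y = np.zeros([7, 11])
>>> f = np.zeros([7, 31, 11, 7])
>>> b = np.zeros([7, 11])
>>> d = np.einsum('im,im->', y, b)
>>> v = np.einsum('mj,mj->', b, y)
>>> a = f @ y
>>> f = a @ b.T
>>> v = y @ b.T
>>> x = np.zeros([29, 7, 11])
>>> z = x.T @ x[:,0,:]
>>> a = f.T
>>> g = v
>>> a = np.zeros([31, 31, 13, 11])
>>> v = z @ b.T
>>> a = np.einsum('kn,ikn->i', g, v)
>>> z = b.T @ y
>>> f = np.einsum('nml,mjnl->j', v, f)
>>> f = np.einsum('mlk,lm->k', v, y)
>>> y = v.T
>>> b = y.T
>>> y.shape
(7, 7, 11)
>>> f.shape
(7,)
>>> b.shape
(11, 7, 7)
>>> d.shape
()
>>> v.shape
(11, 7, 7)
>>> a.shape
(11,)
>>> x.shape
(29, 7, 11)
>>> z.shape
(11, 11)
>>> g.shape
(7, 7)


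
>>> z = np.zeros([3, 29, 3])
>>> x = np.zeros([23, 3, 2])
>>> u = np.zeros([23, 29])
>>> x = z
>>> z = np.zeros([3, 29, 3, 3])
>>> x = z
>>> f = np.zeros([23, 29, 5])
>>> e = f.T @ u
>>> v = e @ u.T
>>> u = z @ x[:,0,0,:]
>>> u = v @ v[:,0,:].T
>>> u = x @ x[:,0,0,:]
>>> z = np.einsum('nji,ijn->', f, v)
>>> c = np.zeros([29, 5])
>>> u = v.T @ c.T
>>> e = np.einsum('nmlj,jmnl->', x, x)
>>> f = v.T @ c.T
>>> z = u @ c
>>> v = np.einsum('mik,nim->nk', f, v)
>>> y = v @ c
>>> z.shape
(23, 29, 5)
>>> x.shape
(3, 29, 3, 3)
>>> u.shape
(23, 29, 29)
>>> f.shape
(23, 29, 29)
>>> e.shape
()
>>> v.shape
(5, 29)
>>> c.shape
(29, 5)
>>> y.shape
(5, 5)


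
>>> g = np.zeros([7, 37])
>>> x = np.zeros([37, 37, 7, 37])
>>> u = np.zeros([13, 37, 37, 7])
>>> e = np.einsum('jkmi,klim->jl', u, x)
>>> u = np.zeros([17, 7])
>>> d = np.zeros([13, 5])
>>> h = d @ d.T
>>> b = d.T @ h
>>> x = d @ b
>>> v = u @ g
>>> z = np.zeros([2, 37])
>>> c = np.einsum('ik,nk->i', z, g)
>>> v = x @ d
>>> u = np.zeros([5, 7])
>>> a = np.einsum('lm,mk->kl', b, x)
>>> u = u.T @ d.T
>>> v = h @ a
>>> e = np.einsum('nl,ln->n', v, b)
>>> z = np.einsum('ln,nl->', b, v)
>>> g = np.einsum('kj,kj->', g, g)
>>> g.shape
()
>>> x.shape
(13, 13)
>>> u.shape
(7, 13)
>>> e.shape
(13,)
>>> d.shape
(13, 5)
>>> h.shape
(13, 13)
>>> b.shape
(5, 13)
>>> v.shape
(13, 5)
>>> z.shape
()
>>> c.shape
(2,)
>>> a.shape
(13, 5)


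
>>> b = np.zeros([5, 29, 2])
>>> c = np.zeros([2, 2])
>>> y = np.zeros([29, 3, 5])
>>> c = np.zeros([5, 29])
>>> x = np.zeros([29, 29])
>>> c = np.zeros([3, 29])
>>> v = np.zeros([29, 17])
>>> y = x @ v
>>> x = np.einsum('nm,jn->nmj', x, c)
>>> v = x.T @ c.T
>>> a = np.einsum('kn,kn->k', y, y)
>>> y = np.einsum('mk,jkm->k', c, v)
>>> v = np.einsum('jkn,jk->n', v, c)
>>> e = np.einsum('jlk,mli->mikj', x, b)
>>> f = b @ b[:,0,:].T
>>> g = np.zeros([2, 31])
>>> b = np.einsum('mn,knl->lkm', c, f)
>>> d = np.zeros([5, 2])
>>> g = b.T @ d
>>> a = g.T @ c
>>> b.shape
(5, 5, 3)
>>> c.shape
(3, 29)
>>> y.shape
(29,)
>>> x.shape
(29, 29, 3)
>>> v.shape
(3,)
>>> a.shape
(2, 5, 29)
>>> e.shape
(5, 2, 3, 29)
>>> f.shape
(5, 29, 5)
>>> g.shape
(3, 5, 2)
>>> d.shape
(5, 2)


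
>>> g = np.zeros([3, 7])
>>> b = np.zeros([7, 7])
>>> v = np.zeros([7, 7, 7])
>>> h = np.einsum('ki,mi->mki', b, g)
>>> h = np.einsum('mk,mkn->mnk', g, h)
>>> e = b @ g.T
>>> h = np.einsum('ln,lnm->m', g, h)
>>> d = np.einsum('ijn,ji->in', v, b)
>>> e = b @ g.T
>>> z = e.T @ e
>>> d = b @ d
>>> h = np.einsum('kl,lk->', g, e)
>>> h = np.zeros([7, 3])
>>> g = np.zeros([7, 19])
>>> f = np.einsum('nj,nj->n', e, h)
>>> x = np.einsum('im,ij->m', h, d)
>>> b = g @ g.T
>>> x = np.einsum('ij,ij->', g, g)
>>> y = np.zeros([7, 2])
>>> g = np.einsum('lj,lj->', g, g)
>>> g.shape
()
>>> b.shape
(7, 7)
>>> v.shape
(7, 7, 7)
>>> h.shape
(7, 3)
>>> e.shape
(7, 3)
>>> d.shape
(7, 7)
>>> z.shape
(3, 3)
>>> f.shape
(7,)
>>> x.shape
()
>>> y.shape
(7, 2)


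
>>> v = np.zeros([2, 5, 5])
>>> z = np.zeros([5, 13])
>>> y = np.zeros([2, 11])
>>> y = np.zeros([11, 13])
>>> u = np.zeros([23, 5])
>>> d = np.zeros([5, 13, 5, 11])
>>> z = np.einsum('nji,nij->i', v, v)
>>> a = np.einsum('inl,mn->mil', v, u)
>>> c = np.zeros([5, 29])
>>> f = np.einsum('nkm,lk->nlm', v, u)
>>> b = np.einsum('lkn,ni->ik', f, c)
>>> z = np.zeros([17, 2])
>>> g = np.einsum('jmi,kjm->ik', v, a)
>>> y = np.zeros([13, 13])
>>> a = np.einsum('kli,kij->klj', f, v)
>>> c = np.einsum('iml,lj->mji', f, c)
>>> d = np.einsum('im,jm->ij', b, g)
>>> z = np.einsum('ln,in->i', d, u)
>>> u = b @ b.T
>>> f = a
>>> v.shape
(2, 5, 5)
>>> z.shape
(23,)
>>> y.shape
(13, 13)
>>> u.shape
(29, 29)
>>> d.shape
(29, 5)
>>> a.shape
(2, 23, 5)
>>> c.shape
(23, 29, 2)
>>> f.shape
(2, 23, 5)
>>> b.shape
(29, 23)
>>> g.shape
(5, 23)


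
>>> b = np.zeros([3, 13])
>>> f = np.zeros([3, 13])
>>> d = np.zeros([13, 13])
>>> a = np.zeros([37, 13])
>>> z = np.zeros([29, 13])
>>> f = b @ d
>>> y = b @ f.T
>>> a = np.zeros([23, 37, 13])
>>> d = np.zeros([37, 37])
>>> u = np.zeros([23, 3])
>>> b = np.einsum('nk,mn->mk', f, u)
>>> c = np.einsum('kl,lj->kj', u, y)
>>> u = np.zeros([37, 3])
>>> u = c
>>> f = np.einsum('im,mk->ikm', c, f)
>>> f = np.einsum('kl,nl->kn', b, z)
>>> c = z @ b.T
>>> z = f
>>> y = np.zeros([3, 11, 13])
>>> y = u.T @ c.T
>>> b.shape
(23, 13)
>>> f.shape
(23, 29)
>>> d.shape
(37, 37)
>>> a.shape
(23, 37, 13)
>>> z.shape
(23, 29)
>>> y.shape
(3, 29)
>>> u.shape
(23, 3)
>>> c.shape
(29, 23)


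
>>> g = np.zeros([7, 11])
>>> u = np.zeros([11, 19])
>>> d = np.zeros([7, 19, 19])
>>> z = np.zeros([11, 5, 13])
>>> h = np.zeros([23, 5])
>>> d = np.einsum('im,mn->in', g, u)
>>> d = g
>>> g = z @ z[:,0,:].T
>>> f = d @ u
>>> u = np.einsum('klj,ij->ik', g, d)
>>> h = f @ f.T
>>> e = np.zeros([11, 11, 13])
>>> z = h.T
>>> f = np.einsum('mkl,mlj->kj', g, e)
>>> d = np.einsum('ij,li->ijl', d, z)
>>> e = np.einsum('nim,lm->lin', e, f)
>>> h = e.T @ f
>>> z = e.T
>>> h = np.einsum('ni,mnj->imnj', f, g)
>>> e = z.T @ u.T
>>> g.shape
(11, 5, 11)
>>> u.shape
(7, 11)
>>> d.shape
(7, 11, 7)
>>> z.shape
(11, 11, 5)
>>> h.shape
(13, 11, 5, 11)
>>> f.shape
(5, 13)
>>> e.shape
(5, 11, 7)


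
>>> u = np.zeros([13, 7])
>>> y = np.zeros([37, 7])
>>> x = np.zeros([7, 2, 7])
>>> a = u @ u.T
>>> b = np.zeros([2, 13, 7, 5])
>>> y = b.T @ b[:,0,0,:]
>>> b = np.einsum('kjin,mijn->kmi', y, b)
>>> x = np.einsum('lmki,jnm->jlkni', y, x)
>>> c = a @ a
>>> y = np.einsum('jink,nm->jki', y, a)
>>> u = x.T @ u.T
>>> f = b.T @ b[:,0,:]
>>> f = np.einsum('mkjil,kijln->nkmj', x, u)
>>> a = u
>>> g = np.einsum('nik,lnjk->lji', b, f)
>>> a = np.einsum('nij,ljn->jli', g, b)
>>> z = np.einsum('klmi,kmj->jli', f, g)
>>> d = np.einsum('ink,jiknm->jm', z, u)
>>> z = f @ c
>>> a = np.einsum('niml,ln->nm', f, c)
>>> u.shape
(5, 2, 13, 5, 13)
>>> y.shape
(5, 5, 7)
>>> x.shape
(7, 5, 13, 2, 5)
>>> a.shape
(13, 7)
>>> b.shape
(5, 2, 13)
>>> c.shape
(13, 13)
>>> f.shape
(13, 5, 7, 13)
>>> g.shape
(13, 7, 2)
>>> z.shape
(13, 5, 7, 13)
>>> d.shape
(5, 13)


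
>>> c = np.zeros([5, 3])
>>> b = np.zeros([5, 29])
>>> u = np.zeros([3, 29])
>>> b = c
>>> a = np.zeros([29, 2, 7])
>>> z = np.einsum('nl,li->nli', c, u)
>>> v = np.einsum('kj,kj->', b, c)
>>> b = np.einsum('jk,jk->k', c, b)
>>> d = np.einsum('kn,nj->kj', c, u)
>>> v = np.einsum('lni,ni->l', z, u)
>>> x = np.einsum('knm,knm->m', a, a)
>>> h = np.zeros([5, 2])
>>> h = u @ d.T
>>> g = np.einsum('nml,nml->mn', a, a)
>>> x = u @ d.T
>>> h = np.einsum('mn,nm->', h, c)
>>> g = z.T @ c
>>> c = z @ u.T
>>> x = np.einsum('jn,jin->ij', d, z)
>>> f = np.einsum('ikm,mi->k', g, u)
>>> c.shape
(5, 3, 3)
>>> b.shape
(3,)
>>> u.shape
(3, 29)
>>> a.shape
(29, 2, 7)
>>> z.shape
(5, 3, 29)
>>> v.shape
(5,)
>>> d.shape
(5, 29)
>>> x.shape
(3, 5)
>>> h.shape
()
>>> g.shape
(29, 3, 3)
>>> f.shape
(3,)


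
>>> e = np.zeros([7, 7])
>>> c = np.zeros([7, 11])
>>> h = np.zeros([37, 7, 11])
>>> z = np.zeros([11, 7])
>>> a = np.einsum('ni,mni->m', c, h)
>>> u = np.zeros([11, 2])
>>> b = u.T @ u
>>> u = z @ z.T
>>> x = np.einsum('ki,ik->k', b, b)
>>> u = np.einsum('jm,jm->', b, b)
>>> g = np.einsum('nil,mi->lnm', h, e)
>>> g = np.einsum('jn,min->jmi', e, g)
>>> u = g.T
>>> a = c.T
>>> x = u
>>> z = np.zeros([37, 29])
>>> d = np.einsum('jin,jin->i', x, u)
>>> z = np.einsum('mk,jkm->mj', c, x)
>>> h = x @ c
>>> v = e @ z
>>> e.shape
(7, 7)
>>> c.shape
(7, 11)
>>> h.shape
(37, 11, 11)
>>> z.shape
(7, 37)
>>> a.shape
(11, 7)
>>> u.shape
(37, 11, 7)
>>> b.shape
(2, 2)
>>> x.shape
(37, 11, 7)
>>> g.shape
(7, 11, 37)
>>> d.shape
(11,)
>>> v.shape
(7, 37)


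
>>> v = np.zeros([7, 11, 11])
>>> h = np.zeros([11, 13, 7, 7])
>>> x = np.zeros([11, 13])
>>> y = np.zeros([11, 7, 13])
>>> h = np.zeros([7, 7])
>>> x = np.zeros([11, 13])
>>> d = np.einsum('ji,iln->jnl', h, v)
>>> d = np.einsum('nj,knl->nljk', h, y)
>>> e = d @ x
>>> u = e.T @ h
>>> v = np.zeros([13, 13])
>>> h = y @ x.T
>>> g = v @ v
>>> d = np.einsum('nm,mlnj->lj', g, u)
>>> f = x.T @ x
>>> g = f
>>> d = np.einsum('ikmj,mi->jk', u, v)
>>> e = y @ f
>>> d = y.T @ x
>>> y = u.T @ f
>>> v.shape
(13, 13)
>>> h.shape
(11, 7, 11)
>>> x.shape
(11, 13)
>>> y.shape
(7, 13, 7, 13)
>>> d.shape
(13, 7, 13)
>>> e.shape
(11, 7, 13)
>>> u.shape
(13, 7, 13, 7)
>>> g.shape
(13, 13)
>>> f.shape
(13, 13)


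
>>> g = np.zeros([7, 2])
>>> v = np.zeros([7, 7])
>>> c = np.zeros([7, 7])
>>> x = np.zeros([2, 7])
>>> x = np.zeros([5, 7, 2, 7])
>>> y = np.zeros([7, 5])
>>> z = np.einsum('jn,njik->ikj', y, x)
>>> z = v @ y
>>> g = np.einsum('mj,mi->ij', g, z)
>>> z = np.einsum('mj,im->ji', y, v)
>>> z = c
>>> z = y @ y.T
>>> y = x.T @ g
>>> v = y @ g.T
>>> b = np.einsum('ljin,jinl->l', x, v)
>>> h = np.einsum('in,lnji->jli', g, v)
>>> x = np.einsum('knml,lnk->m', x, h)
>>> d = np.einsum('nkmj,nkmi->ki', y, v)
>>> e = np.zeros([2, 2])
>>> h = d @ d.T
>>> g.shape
(5, 2)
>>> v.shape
(7, 2, 7, 5)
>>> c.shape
(7, 7)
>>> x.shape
(2,)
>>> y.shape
(7, 2, 7, 2)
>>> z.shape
(7, 7)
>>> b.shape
(5,)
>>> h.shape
(2, 2)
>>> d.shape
(2, 5)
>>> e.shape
(2, 2)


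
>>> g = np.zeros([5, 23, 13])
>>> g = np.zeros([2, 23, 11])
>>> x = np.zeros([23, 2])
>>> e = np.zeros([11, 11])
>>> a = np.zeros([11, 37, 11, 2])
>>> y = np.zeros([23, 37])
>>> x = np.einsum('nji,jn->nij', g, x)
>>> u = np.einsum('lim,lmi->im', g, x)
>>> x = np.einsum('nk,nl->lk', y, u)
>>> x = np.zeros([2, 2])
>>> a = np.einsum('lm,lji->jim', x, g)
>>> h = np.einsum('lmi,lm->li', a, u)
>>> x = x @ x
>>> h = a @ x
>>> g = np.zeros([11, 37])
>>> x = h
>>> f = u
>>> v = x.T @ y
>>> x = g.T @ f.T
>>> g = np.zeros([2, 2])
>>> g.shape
(2, 2)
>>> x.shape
(37, 23)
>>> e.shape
(11, 11)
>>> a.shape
(23, 11, 2)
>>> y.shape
(23, 37)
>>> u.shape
(23, 11)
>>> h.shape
(23, 11, 2)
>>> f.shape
(23, 11)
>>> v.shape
(2, 11, 37)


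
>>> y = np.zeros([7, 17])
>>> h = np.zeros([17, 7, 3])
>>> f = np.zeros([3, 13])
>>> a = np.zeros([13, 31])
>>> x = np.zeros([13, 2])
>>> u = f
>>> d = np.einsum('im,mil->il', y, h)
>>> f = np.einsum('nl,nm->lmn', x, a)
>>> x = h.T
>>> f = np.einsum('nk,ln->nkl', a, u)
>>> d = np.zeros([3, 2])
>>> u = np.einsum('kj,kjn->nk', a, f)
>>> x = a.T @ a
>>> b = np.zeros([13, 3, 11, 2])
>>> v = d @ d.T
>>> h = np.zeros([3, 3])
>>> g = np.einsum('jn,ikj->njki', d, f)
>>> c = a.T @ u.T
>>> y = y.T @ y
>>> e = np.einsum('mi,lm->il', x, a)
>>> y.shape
(17, 17)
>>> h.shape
(3, 3)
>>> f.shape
(13, 31, 3)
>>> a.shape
(13, 31)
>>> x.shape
(31, 31)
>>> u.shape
(3, 13)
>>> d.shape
(3, 2)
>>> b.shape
(13, 3, 11, 2)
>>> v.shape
(3, 3)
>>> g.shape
(2, 3, 31, 13)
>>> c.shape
(31, 3)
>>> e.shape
(31, 13)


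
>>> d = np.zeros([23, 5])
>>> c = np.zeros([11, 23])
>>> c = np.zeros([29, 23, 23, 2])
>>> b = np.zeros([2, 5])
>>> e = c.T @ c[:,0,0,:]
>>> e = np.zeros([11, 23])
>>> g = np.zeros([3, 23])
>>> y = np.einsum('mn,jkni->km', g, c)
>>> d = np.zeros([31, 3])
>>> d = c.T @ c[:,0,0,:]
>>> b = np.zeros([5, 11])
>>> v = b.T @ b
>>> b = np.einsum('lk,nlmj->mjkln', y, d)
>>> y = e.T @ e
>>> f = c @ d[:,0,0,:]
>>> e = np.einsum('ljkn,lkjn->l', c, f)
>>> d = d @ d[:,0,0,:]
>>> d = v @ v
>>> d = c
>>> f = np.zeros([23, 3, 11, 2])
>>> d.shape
(29, 23, 23, 2)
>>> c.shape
(29, 23, 23, 2)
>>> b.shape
(23, 2, 3, 23, 2)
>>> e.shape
(29,)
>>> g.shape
(3, 23)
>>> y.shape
(23, 23)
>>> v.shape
(11, 11)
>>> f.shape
(23, 3, 11, 2)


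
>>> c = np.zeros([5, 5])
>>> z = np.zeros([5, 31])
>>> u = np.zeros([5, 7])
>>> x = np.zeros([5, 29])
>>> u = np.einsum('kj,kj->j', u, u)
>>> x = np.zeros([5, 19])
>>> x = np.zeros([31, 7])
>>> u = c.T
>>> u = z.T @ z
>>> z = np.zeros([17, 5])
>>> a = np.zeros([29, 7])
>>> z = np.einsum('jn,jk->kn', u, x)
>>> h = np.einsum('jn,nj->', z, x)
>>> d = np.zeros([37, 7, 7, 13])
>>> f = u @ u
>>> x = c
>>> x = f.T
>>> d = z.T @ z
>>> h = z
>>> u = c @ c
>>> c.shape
(5, 5)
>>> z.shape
(7, 31)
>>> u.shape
(5, 5)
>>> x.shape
(31, 31)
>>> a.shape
(29, 7)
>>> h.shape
(7, 31)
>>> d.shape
(31, 31)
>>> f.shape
(31, 31)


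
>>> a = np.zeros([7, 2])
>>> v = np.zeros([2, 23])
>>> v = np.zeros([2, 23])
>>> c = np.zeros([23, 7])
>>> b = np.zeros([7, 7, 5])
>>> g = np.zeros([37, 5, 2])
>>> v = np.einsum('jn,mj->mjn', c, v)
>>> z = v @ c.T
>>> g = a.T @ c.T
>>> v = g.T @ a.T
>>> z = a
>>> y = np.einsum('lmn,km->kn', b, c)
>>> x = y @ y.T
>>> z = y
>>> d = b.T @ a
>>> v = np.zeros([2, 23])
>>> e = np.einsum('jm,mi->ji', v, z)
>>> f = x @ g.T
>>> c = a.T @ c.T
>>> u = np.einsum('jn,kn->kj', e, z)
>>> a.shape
(7, 2)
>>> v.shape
(2, 23)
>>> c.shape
(2, 23)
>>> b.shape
(7, 7, 5)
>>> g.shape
(2, 23)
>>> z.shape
(23, 5)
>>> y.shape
(23, 5)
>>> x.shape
(23, 23)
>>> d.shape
(5, 7, 2)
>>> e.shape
(2, 5)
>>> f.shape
(23, 2)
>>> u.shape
(23, 2)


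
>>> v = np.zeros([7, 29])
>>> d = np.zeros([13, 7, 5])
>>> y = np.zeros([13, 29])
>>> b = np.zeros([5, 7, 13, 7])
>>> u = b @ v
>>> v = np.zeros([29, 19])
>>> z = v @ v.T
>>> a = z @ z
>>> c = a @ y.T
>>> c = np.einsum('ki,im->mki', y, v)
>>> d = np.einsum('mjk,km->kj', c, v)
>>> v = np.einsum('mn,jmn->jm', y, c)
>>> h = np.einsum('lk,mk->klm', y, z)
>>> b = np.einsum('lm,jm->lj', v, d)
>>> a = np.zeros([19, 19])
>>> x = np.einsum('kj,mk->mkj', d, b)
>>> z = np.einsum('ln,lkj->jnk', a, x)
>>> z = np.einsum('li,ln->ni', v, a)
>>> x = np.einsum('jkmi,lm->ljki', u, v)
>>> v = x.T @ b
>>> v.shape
(29, 7, 5, 29)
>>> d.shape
(29, 13)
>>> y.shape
(13, 29)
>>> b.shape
(19, 29)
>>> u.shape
(5, 7, 13, 29)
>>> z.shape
(19, 13)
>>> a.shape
(19, 19)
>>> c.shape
(19, 13, 29)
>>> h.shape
(29, 13, 29)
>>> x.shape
(19, 5, 7, 29)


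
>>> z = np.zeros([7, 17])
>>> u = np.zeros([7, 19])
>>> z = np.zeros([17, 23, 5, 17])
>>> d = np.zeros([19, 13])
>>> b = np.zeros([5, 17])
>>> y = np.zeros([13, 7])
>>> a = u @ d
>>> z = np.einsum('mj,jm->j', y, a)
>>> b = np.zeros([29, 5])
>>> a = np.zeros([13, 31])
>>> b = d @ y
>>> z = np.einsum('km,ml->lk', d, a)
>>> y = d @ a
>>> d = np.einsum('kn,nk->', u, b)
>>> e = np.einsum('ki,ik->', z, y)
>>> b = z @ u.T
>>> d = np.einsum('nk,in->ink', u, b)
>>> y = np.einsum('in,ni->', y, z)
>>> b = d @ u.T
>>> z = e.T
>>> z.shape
()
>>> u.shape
(7, 19)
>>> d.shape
(31, 7, 19)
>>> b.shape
(31, 7, 7)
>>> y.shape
()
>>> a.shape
(13, 31)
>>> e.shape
()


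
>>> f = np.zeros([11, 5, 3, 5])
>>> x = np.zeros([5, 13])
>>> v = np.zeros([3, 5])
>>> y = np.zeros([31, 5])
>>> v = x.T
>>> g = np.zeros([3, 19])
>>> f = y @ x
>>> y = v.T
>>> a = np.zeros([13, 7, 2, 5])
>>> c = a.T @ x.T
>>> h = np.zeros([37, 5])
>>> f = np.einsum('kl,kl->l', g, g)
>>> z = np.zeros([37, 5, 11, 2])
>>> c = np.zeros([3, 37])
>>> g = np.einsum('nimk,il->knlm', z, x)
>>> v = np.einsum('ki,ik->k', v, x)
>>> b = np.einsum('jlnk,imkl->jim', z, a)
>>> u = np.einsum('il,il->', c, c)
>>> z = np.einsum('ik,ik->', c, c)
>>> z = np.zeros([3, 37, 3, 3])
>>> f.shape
(19,)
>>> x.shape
(5, 13)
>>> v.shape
(13,)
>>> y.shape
(5, 13)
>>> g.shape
(2, 37, 13, 11)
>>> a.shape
(13, 7, 2, 5)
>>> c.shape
(3, 37)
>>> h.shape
(37, 5)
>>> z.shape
(3, 37, 3, 3)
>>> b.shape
(37, 13, 7)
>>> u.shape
()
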